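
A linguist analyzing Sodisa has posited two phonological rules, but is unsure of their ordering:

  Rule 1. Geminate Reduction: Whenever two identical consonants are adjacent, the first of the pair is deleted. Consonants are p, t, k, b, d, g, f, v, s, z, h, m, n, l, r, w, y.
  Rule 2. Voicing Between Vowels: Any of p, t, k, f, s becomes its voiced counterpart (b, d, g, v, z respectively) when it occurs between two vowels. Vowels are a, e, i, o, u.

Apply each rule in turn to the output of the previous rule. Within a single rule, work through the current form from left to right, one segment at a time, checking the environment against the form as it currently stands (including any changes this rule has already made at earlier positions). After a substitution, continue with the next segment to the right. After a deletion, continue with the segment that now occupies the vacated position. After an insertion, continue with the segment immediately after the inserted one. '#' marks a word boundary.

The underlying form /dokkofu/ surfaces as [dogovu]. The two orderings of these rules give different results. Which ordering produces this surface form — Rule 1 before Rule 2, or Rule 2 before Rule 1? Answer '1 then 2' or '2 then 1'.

Order 1 then 2:
  1 Geminate Reduction: [dokkofu] → [dokofu]
  2 Voicing Between Vowels: [dokofu] → [dogovu]
  result: [dogovu]
Order 2 then 1:
  2 Voicing Between Vowels: [dokkofu] → [dokkovu]
  1 Geminate Reduction: [dokkovu] → [dokovu]
  result: [dokovu]

1 then 2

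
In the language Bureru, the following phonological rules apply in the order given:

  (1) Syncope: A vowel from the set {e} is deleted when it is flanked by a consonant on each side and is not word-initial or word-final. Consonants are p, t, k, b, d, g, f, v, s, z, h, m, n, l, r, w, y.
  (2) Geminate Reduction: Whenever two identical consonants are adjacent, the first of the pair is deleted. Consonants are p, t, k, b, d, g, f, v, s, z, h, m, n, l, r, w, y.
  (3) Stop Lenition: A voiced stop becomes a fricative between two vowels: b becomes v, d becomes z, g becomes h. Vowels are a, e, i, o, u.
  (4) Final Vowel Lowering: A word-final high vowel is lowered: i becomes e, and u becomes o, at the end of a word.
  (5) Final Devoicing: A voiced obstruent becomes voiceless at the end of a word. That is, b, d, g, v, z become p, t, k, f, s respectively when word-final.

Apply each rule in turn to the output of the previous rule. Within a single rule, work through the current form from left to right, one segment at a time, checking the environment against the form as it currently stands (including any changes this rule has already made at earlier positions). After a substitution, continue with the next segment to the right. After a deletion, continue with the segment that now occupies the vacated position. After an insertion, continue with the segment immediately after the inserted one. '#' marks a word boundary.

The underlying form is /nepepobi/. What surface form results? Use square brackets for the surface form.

[npove]

(1) Syncope: [nepepobi] → [nppobi]
(2) Geminate Reduction: [nppobi] → [npobi]
(3) Stop Lenition: [npobi] → [npovi]
(4) Final Vowel Lowering: [npovi] → [npove]
(5) Final Devoicing: no change — [npove]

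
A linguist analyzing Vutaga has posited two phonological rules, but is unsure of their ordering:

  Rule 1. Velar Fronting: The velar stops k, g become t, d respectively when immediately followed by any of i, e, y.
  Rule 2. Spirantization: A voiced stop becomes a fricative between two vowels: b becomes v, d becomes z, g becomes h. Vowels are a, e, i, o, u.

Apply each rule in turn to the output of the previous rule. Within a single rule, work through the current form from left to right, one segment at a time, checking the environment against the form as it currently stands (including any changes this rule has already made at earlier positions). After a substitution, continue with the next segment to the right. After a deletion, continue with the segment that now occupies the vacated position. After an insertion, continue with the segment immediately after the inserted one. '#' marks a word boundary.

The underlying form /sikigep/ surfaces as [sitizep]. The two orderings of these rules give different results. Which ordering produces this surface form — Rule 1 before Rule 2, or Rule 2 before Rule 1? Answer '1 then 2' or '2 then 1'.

Order 1 then 2:
  1 Velar Fronting: [sikigep] → [sitidep]
  2 Spirantization: [sitidep] → [sitizep]
  result: [sitizep]
Order 2 then 1:
  2 Spirantization: [sikigep] → [sikihep]
  1 Velar Fronting: [sikihep] → [sitihep]
  result: [sitihep]

1 then 2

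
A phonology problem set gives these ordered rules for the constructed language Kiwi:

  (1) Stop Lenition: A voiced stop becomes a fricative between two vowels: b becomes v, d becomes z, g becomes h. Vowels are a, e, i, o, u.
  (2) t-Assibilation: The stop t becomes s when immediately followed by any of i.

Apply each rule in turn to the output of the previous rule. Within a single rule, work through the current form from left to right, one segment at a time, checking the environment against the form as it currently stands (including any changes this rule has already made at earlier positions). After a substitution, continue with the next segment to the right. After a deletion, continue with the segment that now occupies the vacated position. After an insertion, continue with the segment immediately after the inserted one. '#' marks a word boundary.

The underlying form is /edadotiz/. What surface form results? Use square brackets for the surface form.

[ezazosiz]

(1) Stop Lenition: [edadotiz] → [ezazotiz]
(2) t-Assibilation: [ezazotiz] → [ezazosiz]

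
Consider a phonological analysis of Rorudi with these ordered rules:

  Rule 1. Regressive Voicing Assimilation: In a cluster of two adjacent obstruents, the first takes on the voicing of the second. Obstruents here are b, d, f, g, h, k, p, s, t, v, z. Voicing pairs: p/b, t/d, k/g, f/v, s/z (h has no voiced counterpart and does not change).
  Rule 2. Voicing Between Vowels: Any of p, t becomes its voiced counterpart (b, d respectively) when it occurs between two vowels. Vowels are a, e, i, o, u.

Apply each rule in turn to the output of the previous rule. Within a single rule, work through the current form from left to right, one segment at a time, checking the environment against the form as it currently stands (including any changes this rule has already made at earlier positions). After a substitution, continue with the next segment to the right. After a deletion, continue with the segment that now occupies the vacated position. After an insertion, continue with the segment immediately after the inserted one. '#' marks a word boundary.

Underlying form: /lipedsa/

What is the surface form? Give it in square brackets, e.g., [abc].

[libetsa]

Rule 1 Regressive Voicing Assimilation: [lipedsa] → [lipetsa]
Rule 2 Voicing Between Vowels: [lipetsa] → [libetsa]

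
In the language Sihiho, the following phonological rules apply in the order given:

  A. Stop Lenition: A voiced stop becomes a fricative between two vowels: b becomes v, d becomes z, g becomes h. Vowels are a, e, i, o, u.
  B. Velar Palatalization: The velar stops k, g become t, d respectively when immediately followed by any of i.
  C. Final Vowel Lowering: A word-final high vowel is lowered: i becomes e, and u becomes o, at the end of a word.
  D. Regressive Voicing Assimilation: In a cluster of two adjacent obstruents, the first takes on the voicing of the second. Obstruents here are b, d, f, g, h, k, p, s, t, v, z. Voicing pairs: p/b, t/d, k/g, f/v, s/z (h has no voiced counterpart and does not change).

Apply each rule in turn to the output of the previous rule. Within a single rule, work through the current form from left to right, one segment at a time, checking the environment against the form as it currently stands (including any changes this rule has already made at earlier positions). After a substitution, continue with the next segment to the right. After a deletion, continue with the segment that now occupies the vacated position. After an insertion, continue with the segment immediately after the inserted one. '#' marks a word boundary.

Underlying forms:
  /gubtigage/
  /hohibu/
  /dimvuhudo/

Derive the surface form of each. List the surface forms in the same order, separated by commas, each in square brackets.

/gubtigage/:
  A Stop Lenition: [gubtigage] → [gubtihahe]
  B Velar Palatalization: no change — [gubtihahe]
  C Final Vowel Lowering: no change — [gubtihahe]
  D Regressive Voicing Assimilation: [gubtihahe] → [guptihahe]
/hohibu/:
  A Stop Lenition: [hohibu] → [hohivu]
  B Velar Palatalization: no change — [hohivu]
  C Final Vowel Lowering: [hohivu] → [hohivo]
  D Regressive Voicing Assimilation: no change — [hohivo]
/dimvuhudo/:
  A Stop Lenition: [dimvuhudo] → [dimvuhuzo]
  B Velar Palatalization: no change — [dimvuhuzo]
  C Final Vowel Lowering: no change — [dimvuhuzo]
  D Regressive Voicing Assimilation: no change — [dimvuhuzo]

[guptihahe], [hohivo], [dimvuhuzo]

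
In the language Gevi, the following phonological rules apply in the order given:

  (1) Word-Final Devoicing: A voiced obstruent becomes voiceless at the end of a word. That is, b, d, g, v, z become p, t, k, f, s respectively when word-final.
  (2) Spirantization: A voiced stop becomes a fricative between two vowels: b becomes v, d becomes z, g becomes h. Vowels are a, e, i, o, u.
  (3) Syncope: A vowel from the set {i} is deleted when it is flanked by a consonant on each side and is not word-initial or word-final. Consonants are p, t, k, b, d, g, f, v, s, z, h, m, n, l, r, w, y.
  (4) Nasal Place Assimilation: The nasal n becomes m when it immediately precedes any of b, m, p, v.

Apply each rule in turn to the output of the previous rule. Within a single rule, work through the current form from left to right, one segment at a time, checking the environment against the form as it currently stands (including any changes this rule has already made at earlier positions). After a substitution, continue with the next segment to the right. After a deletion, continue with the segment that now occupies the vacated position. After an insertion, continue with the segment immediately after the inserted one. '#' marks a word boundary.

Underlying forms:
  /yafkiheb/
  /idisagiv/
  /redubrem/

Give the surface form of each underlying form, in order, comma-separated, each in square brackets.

[yafkhep], [izsahf], [rezubrem]

/yafkiheb/:
  (1) Word-Final Devoicing: [yafkiheb] → [yafkihep]
  (2) Spirantization: no change — [yafkihep]
  (3) Syncope: [yafkihep] → [yafkhep]
  (4) Nasal Place Assimilation: no change — [yafkhep]
/idisagiv/:
  (1) Word-Final Devoicing: [idisagiv] → [idisagif]
  (2) Spirantization: [idisagif] → [izisahif]
  (3) Syncope: [izisahif] → [izsahf]
  (4) Nasal Place Assimilation: no change — [izsahf]
/redubrem/:
  (1) Word-Final Devoicing: no change — [redubrem]
  (2) Spirantization: [redubrem] → [rezubrem]
  (3) Syncope: no change — [rezubrem]
  (4) Nasal Place Assimilation: no change — [rezubrem]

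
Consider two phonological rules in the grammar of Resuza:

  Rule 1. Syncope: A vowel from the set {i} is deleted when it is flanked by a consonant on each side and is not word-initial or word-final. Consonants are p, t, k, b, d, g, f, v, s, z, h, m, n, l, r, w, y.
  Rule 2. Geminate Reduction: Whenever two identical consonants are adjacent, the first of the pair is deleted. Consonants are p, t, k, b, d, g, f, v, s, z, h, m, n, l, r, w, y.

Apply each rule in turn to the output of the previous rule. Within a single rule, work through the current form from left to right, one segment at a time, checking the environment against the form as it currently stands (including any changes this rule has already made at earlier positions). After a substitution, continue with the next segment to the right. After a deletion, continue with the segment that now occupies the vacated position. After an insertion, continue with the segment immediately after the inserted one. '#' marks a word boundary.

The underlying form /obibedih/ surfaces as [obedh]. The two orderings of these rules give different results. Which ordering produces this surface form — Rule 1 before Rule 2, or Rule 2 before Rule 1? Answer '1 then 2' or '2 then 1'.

1 then 2

Order 1 then 2:
  1 Syncope: [obibedih] → [obbedh]
  2 Geminate Reduction: [obbedh] → [obedh]
  result: [obedh]
Order 2 then 1:
  2 Geminate Reduction: no change — [obibedih]
  1 Syncope: [obibedih] → [obbedh]
  result: [obbedh]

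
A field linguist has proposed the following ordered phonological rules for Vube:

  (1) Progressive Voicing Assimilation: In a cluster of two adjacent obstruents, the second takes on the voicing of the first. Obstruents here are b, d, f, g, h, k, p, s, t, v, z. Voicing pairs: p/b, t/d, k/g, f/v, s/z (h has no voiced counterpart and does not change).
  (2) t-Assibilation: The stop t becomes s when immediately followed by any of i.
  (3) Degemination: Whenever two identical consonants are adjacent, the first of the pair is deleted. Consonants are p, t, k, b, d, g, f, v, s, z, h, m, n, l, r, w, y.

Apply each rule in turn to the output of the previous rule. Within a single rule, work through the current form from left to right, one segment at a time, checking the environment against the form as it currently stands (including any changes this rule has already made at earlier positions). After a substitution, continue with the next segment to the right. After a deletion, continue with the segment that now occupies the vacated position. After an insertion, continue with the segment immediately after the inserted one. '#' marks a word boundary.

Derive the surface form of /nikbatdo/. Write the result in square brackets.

[nikpato]

(1) Progressive Voicing Assimilation: [nikbatdo] → [nikpatto]
(2) t-Assibilation: no change — [nikpatto]
(3) Degemination: [nikpatto] → [nikpato]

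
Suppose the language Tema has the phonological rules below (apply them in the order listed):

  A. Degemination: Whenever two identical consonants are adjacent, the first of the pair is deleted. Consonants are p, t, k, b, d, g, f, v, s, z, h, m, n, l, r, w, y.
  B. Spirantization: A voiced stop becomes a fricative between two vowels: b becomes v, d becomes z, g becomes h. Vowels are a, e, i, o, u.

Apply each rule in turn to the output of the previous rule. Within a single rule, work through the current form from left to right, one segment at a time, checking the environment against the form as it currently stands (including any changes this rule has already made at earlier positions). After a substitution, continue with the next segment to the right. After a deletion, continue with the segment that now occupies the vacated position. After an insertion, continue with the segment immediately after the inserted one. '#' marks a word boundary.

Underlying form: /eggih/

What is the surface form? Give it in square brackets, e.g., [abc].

A Degemination: [eggih] → [egih]
B Spirantization: [egih] → [ehih]

[ehih]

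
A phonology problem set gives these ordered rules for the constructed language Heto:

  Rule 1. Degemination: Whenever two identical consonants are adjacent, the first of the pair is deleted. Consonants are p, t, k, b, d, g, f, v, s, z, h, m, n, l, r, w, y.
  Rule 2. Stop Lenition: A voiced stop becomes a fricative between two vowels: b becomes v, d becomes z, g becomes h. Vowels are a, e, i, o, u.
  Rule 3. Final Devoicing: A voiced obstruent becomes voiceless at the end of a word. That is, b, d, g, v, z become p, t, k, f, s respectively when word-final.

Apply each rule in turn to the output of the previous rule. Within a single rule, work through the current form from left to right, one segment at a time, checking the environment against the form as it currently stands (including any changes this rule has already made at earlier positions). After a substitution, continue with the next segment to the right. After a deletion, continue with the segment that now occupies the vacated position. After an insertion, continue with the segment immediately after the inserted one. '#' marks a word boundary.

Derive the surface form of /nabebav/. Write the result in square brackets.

[navevaf]

Rule 1 Degemination: no change — [nabebav]
Rule 2 Stop Lenition: [nabebav] → [navevav]
Rule 3 Final Devoicing: [navevav] → [navevaf]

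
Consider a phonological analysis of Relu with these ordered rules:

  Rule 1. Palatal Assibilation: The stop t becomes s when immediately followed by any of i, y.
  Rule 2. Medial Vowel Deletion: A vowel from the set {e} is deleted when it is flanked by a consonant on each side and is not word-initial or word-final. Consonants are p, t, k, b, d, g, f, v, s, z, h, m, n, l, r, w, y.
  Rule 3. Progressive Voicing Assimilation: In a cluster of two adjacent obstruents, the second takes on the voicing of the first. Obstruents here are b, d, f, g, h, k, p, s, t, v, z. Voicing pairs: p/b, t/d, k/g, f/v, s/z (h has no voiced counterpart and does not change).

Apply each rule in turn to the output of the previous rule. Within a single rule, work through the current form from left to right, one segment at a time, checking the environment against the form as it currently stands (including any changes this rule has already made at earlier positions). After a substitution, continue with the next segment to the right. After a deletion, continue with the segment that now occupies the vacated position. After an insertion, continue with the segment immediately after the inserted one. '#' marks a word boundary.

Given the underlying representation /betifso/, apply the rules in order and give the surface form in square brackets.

[bzifso]

Rule 1 Palatal Assibilation: [betifso] → [besifso]
Rule 2 Medial Vowel Deletion: [besifso] → [bsifso]
Rule 3 Progressive Voicing Assimilation: [bsifso] → [bzifso]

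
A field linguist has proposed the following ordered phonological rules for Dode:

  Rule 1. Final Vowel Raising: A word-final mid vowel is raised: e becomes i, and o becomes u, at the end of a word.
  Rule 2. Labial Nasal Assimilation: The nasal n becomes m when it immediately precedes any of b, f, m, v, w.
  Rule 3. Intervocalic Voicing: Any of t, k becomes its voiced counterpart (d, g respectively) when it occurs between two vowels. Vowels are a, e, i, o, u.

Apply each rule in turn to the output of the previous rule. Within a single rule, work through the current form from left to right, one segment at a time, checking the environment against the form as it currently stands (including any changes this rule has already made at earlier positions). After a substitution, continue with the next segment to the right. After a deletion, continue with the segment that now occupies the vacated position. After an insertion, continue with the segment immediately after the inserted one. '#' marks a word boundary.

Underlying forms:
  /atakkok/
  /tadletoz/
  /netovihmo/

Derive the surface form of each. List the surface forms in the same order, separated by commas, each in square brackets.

/atakkok/:
  Rule 1 Final Vowel Raising: no change — [atakkok]
  Rule 2 Labial Nasal Assimilation: no change — [atakkok]
  Rule 3 Intervocalic Voicing: [atakkok] → [adakkok]
/tadletoz/:
  Rule 1 Final Vowel Raising: no change — [tadletoz]
  Rule 2 Labial Nasal Assimilation: no change — [tadletoz]
  Rule 3 Intervocalic Voicing: [tadletoz] → [tadledoz]
/netovihmo/:
  Rule 1 Final Vowel Raising: [netovihmo] → [netovihmu]
  Rule 2 Labial Nasal Assimilation: no change — [netovihmu]
  Rule 3 Intervocalic Voicing: [netovihmu] → [nedovihmu]

[adakkok], [tadledoz], [nedovihmu]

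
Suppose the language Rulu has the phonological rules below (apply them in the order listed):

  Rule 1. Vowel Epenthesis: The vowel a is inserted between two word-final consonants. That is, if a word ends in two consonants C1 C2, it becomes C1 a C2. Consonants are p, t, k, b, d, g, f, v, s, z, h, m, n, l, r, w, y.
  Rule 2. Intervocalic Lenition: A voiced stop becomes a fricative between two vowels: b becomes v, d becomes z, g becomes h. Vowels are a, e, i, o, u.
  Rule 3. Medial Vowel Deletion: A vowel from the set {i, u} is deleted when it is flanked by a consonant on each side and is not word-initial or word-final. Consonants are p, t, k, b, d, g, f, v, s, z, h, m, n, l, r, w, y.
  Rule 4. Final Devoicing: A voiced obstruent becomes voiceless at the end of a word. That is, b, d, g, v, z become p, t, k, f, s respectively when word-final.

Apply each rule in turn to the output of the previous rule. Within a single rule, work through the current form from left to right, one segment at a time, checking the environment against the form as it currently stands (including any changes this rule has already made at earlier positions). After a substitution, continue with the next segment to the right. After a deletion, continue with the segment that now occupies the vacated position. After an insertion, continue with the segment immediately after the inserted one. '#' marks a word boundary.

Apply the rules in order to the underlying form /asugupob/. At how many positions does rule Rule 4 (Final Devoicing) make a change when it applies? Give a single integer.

1

Rule 1 Vowel Epenthesis: no change — [asugupob]
Rule 2 Intervocalic Lenition: [asugupob] → [asuhupob]
Rule 3 Medial Vowel Deletion: [asuhupob] → [ashpob]
Rule 4 Final Devoicing: [ashpob] → [ashpop]
Rule Rule 4 changed 1 position(s).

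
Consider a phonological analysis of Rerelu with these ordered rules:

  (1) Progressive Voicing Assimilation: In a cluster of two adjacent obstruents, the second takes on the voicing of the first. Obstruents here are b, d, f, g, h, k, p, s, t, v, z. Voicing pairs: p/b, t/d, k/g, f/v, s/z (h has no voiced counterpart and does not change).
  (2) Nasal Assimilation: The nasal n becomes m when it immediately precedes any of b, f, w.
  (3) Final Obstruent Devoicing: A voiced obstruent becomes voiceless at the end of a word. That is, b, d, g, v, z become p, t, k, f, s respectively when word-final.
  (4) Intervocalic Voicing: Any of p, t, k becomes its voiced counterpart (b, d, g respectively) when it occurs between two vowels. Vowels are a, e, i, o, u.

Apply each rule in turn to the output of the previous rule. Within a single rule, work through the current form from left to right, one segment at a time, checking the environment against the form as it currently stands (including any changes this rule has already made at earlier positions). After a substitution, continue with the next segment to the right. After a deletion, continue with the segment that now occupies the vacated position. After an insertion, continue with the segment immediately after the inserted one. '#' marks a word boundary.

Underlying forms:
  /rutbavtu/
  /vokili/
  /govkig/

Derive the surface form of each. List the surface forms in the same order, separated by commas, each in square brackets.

[rutpavdu], [vogili], [govgik]

/rutbavtu/:
  (1) Progressive Voicing Assimilation: [rutbavtu] → [rutpavdu]
  (2) Nasal Assimilation: no change — [rutpavdu]
  (3) Final Obstruent Devoicing: no change — [rutpavdu]
  (4) Intervocalic Voicing: no change — [rutpavdu]
/vokili/:
  (1) Progressive Voicing Assimilation: no change — [vokili]
  (2) Nasal Assimilation: no change — [vokili]
  (3) Final Obstruent Devoicing: no change — [vokili]
  (4) Intervocalic Voicing: [vokili] → [vogili]
/govkig/:
  (1) Progressive Voicing Assimilation: [govkig] → [govgig]
  (2) Nasal Assimilation: no change — [govgig]
  (3) Final Obstruent Devoicing: [govgig] → [govgik]
  (4) Intervocalic Voicing: no change — [govgik]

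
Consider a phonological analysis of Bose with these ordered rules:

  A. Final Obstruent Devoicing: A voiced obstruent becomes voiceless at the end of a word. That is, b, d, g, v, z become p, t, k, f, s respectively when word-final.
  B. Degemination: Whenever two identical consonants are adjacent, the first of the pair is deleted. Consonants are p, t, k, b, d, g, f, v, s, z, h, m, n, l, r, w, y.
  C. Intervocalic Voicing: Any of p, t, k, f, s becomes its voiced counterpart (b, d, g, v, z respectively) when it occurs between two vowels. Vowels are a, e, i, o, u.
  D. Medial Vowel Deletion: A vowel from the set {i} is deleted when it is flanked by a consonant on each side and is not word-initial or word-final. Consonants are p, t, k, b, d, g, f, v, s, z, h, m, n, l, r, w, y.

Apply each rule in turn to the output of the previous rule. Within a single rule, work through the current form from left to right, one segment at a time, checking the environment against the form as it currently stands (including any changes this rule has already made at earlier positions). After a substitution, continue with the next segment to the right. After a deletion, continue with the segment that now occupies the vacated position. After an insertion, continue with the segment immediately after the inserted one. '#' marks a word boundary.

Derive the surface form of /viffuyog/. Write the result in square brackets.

A Final Obstruent Devoicing: [viffuyog] → [viffuyok]
B Degemination: [viffuyok] → [vifuyok]
C Intervocalic Voicing: [vifuyok] → [vivuyok]
D Medial Vowel Deletion: [vivuyok] → [vvuyok]

[vvuyok]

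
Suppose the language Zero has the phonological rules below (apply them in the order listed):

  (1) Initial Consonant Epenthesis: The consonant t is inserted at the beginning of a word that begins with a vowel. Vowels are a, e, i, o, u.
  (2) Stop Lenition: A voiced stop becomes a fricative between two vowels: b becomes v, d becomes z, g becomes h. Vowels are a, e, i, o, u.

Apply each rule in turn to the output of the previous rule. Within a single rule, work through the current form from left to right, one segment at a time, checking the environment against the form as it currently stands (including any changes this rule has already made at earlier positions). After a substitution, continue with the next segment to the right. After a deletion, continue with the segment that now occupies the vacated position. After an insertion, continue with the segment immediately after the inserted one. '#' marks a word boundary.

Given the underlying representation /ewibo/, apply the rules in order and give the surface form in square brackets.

[tewivo]

(1) Initial Consonant Epenthesis: [ewibo] → [tewibo]
(2) Stop Lenition: [tewibo] → [tewivo]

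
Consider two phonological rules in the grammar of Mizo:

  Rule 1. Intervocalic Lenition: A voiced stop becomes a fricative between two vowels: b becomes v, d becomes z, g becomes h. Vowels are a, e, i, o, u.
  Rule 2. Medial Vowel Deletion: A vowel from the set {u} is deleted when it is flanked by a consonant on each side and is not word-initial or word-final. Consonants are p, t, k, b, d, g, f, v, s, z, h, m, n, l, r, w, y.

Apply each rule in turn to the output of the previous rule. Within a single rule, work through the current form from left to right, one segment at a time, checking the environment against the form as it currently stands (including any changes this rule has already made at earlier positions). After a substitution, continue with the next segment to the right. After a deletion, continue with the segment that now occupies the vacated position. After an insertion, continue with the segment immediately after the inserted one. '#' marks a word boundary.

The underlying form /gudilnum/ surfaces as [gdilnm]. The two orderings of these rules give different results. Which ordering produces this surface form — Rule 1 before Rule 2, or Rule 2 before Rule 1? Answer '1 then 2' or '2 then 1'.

2 then 1

Order 1 then 2:
  1 Intervocalic Lenition: [gudilnum] → [guzilnum]
  2 Medial Vowel Deletion: [guzilnum] → [gzilnm]
  result: [gzilnm]
Order 2 then 1:
  2 Medial Vowel Deletion: [gudilnum] → [gdilnm]
  1 Intervocalic Lenition: no change — [gdilnm]
  result: [gdilnm]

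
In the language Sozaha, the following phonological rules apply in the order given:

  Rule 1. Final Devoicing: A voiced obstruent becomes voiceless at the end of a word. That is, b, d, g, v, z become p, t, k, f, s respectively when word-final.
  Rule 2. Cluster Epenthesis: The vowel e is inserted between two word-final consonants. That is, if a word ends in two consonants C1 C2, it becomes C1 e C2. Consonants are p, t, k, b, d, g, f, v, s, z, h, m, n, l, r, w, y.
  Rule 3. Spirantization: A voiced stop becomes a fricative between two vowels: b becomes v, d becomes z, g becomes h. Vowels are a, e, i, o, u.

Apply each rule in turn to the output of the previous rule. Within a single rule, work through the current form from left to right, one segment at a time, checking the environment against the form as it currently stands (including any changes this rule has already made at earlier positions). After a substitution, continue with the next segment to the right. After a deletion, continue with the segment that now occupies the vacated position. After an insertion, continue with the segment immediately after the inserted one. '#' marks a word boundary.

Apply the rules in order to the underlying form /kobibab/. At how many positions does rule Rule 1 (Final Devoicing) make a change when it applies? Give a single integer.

1

Rule 1 Final Devoicing: [kobibab] → [kobibap]
Rule 2 Cluster Epenthesis: no change — [kobibap]
Rule 3 Spirantization: [kobibap] → [kovivap]
Rule Rule 1 changed 1 position(s).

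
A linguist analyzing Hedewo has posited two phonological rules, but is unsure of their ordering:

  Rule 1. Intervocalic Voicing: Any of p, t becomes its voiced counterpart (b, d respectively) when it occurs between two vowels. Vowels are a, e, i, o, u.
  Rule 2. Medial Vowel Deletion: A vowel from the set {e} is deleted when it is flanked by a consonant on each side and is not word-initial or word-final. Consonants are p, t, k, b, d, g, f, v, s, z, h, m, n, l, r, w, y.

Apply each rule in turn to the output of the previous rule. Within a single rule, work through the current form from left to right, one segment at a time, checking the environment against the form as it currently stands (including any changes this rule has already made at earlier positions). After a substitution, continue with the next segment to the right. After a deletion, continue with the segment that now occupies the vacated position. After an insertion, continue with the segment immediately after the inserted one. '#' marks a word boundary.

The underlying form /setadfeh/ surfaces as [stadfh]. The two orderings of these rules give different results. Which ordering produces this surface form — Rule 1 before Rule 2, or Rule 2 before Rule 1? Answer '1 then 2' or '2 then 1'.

Order 1 then 2:
  1 Intervocalic Voicing: [setadfeh] → [sedadfeh]
  2 Medial Vowel Deletion: [sedadfeh] → [sdadfh]
  result: [sdadfh]
Order 2 then 1:
  2 Medial Vowel Deletion: [setadfeh] → [stadfh]
  1 Intervocalic Voicing: no change — [stadfh]
  result: [stadfh]

2 then 1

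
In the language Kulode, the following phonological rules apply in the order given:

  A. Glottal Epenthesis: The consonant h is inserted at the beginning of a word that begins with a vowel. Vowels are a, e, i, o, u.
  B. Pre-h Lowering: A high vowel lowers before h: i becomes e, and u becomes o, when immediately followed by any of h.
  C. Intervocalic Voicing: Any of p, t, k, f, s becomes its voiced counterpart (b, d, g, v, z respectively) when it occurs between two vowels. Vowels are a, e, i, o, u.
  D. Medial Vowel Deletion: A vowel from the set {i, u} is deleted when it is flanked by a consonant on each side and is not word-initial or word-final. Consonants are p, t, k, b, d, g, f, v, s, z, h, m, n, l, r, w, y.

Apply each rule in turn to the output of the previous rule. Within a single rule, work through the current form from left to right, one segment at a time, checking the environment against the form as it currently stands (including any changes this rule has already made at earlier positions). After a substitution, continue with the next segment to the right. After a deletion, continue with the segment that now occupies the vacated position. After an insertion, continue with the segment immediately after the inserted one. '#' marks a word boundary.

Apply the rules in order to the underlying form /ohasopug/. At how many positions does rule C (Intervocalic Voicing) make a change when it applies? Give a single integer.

2

A Glottal Epenthesis: [ohasopug] → [hohasopug]
B Pre-h Lowering: no change — [hohasopug]
C Intervocalic Voicing: [hohasopug] → [hohazobug]
D Medial Vowel Deletion: [hohazobug] → [hohazobg]
Rule C changed 2 position(s).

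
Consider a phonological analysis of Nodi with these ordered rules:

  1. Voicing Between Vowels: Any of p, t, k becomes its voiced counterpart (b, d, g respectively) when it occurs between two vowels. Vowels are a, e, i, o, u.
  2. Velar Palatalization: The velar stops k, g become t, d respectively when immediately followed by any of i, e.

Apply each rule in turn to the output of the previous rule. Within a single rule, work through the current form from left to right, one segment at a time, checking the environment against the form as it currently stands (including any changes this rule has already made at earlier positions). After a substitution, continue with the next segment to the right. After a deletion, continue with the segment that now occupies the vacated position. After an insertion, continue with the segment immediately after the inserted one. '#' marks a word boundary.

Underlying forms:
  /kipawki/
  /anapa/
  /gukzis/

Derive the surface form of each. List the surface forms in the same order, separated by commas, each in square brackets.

[tibawti], [anaba], [gukzis]

/kipawki/:
  1 Voicing Between Vowels: [kipawki] → [kibawki]
  2 Velar Palatalization: [kibawki] → [tibawti]
/anapa/:
  1 Voicing Between Vowels: [anapa] → [anaba]
  2 Velar Palatalization: no change — [anaba]
/gukzis/:
  1 Voicing Between Vowels: no change — [gukzis]
  2 Velar Palatalization: no change — [gukzis]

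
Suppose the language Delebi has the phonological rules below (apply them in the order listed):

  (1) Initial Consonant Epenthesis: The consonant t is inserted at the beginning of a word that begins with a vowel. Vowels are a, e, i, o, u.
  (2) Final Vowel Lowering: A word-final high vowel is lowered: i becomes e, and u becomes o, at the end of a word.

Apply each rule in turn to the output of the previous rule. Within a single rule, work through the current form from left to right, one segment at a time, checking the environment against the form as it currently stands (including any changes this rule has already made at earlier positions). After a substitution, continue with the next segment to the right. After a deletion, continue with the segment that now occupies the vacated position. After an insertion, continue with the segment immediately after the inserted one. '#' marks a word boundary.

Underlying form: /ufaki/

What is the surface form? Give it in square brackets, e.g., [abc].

(1) Initial Consonant Epenthesis: [ufaki] → [tufaki]
(2) Final Vowel Lowering: [tufaki] → [tufake]

[tufake]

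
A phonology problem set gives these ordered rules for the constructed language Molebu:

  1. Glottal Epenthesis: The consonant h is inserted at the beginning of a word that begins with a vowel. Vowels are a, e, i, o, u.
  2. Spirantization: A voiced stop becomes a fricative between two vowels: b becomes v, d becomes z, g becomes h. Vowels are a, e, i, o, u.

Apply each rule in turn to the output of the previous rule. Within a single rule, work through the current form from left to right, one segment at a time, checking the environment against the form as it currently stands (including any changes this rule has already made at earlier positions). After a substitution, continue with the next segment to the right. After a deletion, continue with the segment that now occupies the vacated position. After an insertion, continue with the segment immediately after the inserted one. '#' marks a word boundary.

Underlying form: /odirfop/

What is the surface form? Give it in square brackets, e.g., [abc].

1 Glottal Epenthesis: [odirfop] → [hodirfop]
2 Spirantization: [hodirfop] → [hozirfop]

[hozirfop]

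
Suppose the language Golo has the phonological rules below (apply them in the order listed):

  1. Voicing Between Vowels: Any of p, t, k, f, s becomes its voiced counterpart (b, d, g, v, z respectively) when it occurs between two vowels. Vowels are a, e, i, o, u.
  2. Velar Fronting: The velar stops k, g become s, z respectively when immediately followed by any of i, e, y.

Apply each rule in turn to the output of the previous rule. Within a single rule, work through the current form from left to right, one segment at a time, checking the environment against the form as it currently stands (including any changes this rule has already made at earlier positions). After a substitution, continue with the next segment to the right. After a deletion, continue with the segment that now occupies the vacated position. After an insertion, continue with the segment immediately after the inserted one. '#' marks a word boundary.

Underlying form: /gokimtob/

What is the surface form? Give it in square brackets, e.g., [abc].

[gozimtob]

1 Voicing Between Vowels: [gokimtob] → [gogimtob]
2 Velar Fronting: [gogimtob] → [gozimtob]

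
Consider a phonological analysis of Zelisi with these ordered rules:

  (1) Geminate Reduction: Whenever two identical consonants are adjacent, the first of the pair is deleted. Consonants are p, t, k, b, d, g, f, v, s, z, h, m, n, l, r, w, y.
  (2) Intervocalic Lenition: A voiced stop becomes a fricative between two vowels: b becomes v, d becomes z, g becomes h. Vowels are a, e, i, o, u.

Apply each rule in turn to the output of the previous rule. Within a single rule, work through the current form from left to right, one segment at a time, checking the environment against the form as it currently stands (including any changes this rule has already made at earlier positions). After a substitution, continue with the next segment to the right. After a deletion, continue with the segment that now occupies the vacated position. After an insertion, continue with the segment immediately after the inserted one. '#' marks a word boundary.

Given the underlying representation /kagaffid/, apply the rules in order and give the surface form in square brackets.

[kahafid]

(1) Geminate Reduction: [kagaffid] → [kagafid]
(2) Intervocalic Lenition: [kagafid] → [kahafid]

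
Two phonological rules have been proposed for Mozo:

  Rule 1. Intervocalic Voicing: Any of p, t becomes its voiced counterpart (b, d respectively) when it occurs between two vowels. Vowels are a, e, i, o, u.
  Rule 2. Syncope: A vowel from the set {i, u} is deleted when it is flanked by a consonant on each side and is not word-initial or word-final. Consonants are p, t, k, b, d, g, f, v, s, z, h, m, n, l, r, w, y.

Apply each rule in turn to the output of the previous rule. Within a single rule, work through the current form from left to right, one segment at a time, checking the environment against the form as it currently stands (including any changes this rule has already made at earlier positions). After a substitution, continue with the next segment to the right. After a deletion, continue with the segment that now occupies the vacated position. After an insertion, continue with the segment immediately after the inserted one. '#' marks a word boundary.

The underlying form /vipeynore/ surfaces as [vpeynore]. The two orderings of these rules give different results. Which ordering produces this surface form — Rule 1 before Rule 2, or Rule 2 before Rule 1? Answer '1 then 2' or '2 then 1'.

2 then 1

Order 1 then 2:
  1 Intervocalic Voicing: [vipeynore] → [vibeynore]
  2 Syncope: [vibeynore] → [vbeynore]
  result: [vbeynore]
Order 2 then 1:
  2 Syncope: [vipeynore] → [vpeynore]
  1 Intervocalic Voicing: no change — [vpeynore]
  result: [vpeynore]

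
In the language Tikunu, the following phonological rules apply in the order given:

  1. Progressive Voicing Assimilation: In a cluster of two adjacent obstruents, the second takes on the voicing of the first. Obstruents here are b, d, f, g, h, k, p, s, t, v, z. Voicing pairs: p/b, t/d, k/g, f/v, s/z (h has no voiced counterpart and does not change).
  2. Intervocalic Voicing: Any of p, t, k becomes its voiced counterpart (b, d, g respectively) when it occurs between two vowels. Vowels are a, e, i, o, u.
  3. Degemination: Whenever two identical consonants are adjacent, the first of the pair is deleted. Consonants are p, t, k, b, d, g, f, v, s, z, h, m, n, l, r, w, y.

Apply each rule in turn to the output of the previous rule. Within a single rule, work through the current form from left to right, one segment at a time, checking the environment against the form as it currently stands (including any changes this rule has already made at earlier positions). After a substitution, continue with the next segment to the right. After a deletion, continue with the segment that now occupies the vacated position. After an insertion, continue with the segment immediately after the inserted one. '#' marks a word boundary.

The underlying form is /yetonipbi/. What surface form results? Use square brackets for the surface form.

1 Progressive Voicing Assimilation: [yetonipbi] → [yetonippi]
2 Intervocalic Voicing: [yetonippi] → [yedonippi]
3 Degemination: [yedonippi] → [yedonipi]

[yedonipi]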